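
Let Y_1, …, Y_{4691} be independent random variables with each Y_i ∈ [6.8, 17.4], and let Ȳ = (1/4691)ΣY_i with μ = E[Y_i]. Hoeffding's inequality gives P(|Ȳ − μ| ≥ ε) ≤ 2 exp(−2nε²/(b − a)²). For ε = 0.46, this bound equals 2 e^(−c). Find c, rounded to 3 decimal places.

17.668

c = 2nε²/(b − a)² = 2·4691·0.46² / 10.6² = 17.6685.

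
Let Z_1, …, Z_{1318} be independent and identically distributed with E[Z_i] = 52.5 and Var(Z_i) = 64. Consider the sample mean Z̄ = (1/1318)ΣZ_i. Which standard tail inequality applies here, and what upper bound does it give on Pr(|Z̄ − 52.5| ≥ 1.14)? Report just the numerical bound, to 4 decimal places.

With mean and variance of each term known, Chebyshev's inequality bounds the deviation of the sum (or sample mean).
Var(Z̄) = Var(Z_i)/n = 64/1318 = 0.048558.
Chebyshev: Pr(|Z̄ − 52.5| ≥ 1.14) ≤ Var(Z̄)/(1.14)² = 64/(1318·1.14²) = 0.0374.

0.0374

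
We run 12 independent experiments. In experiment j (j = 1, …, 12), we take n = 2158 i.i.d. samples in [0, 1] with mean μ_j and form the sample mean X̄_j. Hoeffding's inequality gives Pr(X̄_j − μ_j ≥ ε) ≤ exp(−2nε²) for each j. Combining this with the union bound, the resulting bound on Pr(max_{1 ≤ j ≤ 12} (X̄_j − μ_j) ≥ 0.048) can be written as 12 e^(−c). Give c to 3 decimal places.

9.944

Union bound over the 12 events: Pr(max_{1 ≤ j ≤ 12} (X̄_j − μ_j) ≥ 0.048) ≤ 12·exp(−2nε²) = 12 exp(−2·2158·0.048²).
So c = 2·2158·0.048² = 9.9441.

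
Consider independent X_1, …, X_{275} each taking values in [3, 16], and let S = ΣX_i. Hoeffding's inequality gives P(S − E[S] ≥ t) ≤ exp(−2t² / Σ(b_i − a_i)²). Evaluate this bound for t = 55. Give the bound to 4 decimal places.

Σ(b_i − a_i)² = 275·(13)² = 46475.
Exponent = 2·55²/46475 = 0.1302.
Bound = exp(−0.1302) = 0.87794.

0.8779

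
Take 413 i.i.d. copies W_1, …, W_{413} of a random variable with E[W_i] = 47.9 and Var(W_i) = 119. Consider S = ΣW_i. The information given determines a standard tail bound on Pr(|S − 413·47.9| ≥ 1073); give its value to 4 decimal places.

0.0427

With mean and variance of each term known, Chebyshev's inequality bounds the deviation of the sum (or sample mean).
Var(S) = n·Var(W_i) = 413·119 = 49147.
Chebyshev: Pr(|S − 413·47.9| ≥ 1073) ≤ Var(S)/1073² = 49147/1151329 = 0.0427.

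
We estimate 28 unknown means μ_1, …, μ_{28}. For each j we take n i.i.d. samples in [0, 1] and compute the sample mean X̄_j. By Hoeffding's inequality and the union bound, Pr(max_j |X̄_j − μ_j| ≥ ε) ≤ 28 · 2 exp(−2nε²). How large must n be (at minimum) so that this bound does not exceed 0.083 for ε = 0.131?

190

Need 2·28·exp(−2nε²) ≤ 0.083, i.e. exp(−2nε²) ≤ 0.083/56.
So 2nε² ≥ ln(56/0.083) = 6.514266.
Hence n ≥ 6.514266/(2·0.131²) = 189.799.
The smallest integer n is 190.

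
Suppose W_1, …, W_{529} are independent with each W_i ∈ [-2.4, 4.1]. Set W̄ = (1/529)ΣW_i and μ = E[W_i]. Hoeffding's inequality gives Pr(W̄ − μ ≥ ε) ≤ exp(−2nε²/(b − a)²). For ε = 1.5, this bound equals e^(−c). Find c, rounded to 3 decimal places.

c = 2nε²/(b − a)² = 2·529·1.5² / 6.5² = 56.3432.

56.343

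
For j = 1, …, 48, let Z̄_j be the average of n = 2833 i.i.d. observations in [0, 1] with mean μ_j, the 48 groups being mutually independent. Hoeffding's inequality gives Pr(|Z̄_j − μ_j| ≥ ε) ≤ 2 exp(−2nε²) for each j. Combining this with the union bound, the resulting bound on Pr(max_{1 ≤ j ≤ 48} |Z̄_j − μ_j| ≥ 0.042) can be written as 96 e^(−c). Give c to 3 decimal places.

Union bound over the 48 events: Pr(max_{1 ≤ j ≤ 48} |Z̄_j − μ_j| ≥ 0.042) ≤ 48·2·exp(−2nε²) = 96 exp(−2·2833·0.042²).
So c = 2·2833·0.042² = 9.9948.

9.995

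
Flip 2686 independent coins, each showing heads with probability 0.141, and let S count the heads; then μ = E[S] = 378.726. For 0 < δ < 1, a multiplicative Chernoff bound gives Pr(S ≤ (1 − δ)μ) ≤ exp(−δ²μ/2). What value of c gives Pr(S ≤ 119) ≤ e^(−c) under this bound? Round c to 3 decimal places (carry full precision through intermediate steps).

89.059

Write 119 = (1 − δ)μ, so δ = 1 − 119/378.726 = 0.6857887…
Then the exponent is δ²μ/2 = (μ − 119)²/(2μ) = 89.058574.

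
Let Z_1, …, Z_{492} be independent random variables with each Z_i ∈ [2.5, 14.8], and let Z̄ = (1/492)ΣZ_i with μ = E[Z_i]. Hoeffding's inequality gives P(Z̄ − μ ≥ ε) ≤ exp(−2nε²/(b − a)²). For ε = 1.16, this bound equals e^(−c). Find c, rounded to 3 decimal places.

c = 2nε²/(b − a)² = 2·492·1.16² / 12.3² = 8.7519.

8.752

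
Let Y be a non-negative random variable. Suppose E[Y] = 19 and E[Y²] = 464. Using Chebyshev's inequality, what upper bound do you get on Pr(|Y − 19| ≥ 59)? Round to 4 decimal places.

Var(Y) = E[Y²] − (E[Y])² = 464 − 361 = 103.
Chebyshev's inequality: Pr(|Y − μ| ≥ t) ≤ Var(Y)/t² = 103/3481 = 0.0296.

0.0296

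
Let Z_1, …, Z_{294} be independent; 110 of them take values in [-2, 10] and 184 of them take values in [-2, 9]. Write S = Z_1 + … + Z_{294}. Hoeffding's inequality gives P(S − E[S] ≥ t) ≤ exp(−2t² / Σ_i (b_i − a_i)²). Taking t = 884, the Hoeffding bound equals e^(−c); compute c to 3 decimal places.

41.017

Σ(b_i − a_i)² = 110·12² + 184·11² = 38104.
c = 2t² / 38104 = 2·884² / 38104 = 41.0170.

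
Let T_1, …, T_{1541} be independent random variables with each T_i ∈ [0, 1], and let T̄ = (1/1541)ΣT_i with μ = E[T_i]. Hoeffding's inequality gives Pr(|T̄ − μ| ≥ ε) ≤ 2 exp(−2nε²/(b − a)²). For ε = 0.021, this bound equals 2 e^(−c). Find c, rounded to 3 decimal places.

1.359

c = 2nε²/(b − a)² = 2·1541·0.021² / 1² = 1.3592.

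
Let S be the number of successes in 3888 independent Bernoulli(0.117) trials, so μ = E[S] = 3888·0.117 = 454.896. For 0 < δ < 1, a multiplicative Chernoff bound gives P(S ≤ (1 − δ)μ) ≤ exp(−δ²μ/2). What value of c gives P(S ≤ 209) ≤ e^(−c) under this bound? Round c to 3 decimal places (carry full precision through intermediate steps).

66.460

Write 209 = (1 − δ)μ, so δ = 1 − 209/454.896 = 0.5405543…
Then the exponent is δ²μ/2 = (μ − 209)²/(2μ) = 66.460073.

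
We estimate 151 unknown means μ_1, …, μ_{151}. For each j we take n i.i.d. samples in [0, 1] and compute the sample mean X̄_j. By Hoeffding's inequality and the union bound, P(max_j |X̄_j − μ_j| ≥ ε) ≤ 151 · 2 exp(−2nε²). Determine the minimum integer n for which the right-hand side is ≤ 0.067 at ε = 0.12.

293

Need 2·151·exp(−2nε²) ≤ 0.067, i.e. exp(−2nε²) ≤ 0.067/302.
So 2nε² ≥ ln(302/0.067) = 8.413490.
Hence n ≥ 8.413490/(2·0.12²) = 292.135.
The smallest integer n is 293.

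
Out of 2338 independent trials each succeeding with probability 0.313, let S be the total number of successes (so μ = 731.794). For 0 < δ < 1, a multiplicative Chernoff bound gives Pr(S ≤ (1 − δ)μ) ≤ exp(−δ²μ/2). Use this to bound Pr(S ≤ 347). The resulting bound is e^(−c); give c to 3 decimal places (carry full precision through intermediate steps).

101.167

Write 347 = (1 − δ)μ, so δ = 1 − 347/731.794 = 0.5258228…
Then the exponent is δ²μ/2 = (μ − 347)²/(2μ) = 101.166737.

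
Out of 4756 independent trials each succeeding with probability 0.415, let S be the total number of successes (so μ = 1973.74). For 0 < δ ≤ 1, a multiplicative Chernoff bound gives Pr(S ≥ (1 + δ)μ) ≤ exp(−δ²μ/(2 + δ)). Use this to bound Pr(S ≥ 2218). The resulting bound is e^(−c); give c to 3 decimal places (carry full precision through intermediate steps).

14.233

Write 2218 = (1 + δ)μ, so δ = 2218/1973.74 − 1 = 0.1237549…
Then the exponent is δ²μ/(2 + δ) = (2218 − μ)² / (μ·(2 + δ)) = 14.233456.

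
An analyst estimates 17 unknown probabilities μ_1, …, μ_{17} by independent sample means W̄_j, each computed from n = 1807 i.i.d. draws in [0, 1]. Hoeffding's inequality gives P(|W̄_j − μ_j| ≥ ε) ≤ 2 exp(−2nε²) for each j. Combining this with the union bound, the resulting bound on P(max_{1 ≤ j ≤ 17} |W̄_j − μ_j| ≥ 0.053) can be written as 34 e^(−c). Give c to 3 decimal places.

10.152

Union bound over the 17 events: P(max_{1 ≤ j ≤ 17} |W̄_j − μ_j| ≥ 0.053) ≤ 17·2·exp(−2nε²) = 34 exp(−2·1807·0.053²).
So c = 2·1807·0.053² = 10.1517.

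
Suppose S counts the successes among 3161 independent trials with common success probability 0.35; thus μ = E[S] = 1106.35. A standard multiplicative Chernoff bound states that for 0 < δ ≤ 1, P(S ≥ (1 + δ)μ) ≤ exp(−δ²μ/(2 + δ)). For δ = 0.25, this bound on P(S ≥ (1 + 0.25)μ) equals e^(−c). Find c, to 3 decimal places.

30.732

c = δ²μ/(2 + δ) = 0.25²·1106.35/(2 + 0.25) = 30.7319.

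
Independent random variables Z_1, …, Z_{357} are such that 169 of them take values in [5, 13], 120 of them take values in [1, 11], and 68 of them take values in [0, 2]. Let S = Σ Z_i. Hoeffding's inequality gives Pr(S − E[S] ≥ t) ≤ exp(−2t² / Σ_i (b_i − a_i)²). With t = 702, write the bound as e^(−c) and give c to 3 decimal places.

Σ(b_i − a_i)² = 169·8² + 120·10² + 68·2² = 23088.
c = 2t² / 23088 = 2·702² / 23088 = 42.6892.

42.689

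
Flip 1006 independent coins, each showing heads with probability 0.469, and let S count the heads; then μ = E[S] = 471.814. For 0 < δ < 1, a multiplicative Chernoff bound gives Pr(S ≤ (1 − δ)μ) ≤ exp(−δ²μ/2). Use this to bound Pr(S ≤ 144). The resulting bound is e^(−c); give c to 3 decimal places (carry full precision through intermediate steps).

Write 144 = (1 − δ)μ, so δ = 1 − 144/471.814 = 0.694795…
Then the exponent is δ²μ/2 = (μ − 144)²/(2μ) = 113.881761.

113.882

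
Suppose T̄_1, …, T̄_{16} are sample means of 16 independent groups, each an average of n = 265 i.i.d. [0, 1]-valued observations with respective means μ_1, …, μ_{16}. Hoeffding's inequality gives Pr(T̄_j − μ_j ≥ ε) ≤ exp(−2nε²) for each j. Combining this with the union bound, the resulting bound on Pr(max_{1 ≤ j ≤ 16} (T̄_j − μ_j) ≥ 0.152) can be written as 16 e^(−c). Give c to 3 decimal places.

12.245

Union bound over the 16 events: Pr(max_{1 ≤ j ≤ 16} (T̄_j − μ_j) ≥ 0.152) ≤ 16·exp(−2nε²) = 16 exp(−2·265·0.152²).
So c = 2·265·0.152² = 12.2451.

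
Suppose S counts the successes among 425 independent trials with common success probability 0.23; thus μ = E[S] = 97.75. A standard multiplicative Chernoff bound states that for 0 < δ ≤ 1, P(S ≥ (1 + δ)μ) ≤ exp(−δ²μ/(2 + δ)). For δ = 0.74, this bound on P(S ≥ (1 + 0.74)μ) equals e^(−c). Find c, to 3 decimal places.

c = δ²μ/(2 + δ) = 0.74²·97.75/(2 + 0.74) = 19.5357.

19.536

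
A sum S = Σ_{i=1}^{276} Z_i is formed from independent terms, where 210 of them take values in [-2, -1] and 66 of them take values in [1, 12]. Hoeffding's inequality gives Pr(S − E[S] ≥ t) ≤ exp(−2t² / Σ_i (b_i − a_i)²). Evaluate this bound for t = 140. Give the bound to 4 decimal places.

0.0084

Σ(b_i − a_i)² = 210·1² + 66·11² = 8196.
Exponent = 2·140² / 8196 = 4.78282.
Bound = exp(−4.78282) = 0.00837.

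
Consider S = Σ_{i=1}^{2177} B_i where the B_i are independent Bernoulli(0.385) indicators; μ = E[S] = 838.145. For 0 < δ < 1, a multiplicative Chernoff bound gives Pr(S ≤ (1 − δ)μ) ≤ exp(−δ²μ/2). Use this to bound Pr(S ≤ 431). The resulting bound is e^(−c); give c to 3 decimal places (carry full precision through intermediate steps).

98.889

Write 431 = (1 − δ)μ, so δ = 1 − 431/838.145 = 0.4857692…
Then the exponent is δ²μ/2 = (μ − 431)²/(2μ) = 98.889244.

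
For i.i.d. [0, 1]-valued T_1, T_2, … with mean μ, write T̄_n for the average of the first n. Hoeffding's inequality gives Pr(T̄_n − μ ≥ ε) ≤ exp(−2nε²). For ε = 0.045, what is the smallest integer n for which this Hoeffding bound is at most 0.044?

772

Require exp(−2nε²) ≤ 0.044, i.e. 2nε² ≥ ln(1/0.044) = 3.123566.
So n ≥ 3.123566 / (2·0.045²) = 771.251.
The smallest integer n is 772.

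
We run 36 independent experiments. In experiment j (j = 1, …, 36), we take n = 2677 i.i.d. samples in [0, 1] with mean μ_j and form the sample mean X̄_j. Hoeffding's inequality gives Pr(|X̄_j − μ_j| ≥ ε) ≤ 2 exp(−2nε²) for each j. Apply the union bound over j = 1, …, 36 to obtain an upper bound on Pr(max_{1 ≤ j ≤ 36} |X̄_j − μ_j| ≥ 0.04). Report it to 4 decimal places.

0.0137

Per-experiment Hoeffding bound: 2·exp(−2·2677·0.04²) = 2·exp(−8.56640) = 0.00038079.
Union bound over 36 events: 36·0.00038079 = 0.01371.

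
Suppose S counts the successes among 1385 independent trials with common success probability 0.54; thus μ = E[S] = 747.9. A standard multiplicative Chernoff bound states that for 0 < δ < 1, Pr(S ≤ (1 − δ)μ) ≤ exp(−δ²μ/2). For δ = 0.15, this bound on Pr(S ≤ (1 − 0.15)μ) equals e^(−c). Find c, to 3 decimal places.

8.414

c = δ²μ/2 = 0.15²·747.9/2 = 8.4139.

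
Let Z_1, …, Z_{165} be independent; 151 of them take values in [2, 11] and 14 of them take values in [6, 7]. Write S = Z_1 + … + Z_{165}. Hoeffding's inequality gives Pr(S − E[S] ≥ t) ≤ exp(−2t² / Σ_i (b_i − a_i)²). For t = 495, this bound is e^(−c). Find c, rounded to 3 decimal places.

Σ(b_i − a_i)² = 151·9² + 14·1² = 12245.
c = 2t² / 12245 = 2·495² / 12245 = 40.0204.

40.020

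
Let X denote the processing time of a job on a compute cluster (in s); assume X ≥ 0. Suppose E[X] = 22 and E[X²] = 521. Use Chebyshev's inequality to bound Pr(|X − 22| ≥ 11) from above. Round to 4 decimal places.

Var(X) = E[X²] − (E[X])² = 521 − 484 = 37.
Chebyshev's inequality: Pr(|X − μ| ≥ t) ≤ Var(X)/t² = 37/121 = 0.3058.

0.3058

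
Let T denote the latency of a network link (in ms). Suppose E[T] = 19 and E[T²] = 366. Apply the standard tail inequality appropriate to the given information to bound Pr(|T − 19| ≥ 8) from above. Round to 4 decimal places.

The first two moments determine the variance, so Chebyshev's inequality is the sharpest standard bound available.
Var(T) = E[T²] − (E[T])² = 366 − 361 = 5.
Chebyshev's inequality: Pr(|T − μ| ≥ t) ≤ Var(T)/t² = 5/64 = 0.0781.

0.0781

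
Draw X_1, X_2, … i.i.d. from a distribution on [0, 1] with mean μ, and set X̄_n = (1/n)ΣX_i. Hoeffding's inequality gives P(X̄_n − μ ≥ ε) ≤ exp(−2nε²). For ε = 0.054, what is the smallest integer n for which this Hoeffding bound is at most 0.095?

Require exp(−2nε²) ≤ 0.095, i.e. 2nε² ≥ ln(1/0.095) = 2.353878.
So n ≥ 2.353878 / (2·0.054²) = 403.614.
The smallest integer n is 404.

404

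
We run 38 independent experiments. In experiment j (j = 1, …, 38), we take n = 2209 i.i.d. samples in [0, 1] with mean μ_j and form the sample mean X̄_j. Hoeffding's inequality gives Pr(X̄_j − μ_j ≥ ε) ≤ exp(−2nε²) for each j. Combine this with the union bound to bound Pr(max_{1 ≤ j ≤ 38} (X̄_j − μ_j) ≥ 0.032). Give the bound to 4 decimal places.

0.4121

Per-experiment Hoeffding bound: exp(−2·2209·0.032²) = exp(−4.52403) = 0.010845.
Union bound over 38 events: 38·0.010845 = 0.41212.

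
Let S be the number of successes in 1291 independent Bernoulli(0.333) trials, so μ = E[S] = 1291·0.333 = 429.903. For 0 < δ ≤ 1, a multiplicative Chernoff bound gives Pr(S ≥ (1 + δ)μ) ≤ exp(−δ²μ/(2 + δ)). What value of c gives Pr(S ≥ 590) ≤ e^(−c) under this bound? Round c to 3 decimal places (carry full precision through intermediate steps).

25.131

Write 590 = (1 + δ)μ, so δ = 590/429.903 − 1 = 0.3724026…
Then the exponent is δ²μ/(2 + δ) = (590 − μ)² / (μ·(2 + δ)) = 25.130870.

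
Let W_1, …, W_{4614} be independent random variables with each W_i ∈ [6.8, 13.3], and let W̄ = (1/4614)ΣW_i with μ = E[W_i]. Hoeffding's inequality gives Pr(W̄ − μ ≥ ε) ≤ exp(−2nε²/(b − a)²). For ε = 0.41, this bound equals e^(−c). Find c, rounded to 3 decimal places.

36.715

c = 2nε²/(b − a)² = 2·4614·0.41² / 6.5² = 36.7154.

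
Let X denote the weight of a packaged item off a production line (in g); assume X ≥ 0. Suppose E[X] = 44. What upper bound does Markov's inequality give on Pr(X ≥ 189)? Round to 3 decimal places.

Markov's inequality: for a non-negative random variable, Pr(X ≥ a) ≤ E[X]/a.
Here E[X] = 44 and a = 189, so the bound is 44/189 = 0.2328.

0.233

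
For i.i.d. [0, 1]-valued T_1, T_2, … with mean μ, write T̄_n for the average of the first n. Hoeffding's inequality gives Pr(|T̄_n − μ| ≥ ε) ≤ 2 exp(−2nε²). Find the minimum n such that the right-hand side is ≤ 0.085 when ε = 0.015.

Require 2·exp(−2nε²) ≤ 0.085, i.e. 2nε² ≥ ln(2/0.085) = 3.158251.
So n ≥ 3.158251 / (2·0.015²) = 7018.336.
The smallest integer n is 7019.

7019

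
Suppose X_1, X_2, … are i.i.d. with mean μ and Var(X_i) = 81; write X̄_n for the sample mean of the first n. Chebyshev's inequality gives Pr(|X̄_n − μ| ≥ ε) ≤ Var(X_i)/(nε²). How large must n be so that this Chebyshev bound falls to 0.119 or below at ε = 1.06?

Require 81/(n·1.06²) ≤ 0.119, i.e. n ≥ 81/(0.119·1.06²) = 605.796.
The smallest integer n is 606.

606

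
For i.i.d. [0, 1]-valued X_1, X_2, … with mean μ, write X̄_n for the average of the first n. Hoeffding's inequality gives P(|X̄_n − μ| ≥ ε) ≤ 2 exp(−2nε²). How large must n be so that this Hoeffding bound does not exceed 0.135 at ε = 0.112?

108

Require 2·exp(−2nε²) ≤ 0.135, i.e. 2nε² ≥ ln(2/0.135) = 2.695628.
So n ≥ 2.695628 / (2·0.112²) = 107.447.
The smallest integer n is 108.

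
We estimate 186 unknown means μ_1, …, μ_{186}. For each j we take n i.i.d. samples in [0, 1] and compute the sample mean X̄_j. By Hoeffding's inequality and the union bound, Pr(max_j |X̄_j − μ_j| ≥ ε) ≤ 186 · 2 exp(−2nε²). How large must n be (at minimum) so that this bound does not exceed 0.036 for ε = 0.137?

Need 2·186·exp(−2nε²) ≤ 0.036, i.e. exp(−2nε²) ≤ 0.036/372.
So 2nε² ≥ ln(372/0.036) = 9.243130.
Hence n ≥ 9.243130/(2·0.137²) = 246.234.
The smallest integer n is 247.

247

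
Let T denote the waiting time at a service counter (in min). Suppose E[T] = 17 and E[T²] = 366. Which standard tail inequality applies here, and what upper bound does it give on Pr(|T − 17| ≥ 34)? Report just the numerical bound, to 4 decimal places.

0.0666

The first two moments determine the variance, so Chebyshev's inequality is the sharpest standard bound available.
Var(T) = E[T²] − (E[T])² = 366 − 289 = 77.
Chebyshev's inequality: Pr(|T − μ| ≥ t) ≤ Var(T)/t² = 77/1156 = 0.0666.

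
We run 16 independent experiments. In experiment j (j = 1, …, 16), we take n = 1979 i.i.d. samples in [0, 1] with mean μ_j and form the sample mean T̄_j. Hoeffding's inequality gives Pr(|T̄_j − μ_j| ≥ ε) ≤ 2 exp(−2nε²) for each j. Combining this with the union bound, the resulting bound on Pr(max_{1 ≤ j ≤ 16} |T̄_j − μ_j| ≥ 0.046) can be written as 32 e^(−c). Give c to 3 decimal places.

Union bound over the 16 events: Pr(max_{1 ≤ j ≤ 16} |T̄_j − μ_j| ≥ 0.046) ≤ 16·2·exp(−2nε²) = 32 exp(−2·1979·0.046²).
So c = 2·1979·0.046² = 8.3751.

8.375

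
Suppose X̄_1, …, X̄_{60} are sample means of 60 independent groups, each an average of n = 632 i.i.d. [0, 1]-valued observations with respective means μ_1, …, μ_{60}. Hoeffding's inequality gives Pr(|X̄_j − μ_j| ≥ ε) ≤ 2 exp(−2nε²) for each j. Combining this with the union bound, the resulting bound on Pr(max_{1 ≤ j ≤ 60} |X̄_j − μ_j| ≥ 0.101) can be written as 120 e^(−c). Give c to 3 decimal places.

Union bound over the 60 events: Pr(max_{1 ≤ j ≤ 60} |X̄_j − μ_j| ≥ 0.101) ≤ 60·2·exp(−2nε²) = 120 exp(−2·632·0.101²).
So c = 2·632·0.101² = 12.8941.

12.894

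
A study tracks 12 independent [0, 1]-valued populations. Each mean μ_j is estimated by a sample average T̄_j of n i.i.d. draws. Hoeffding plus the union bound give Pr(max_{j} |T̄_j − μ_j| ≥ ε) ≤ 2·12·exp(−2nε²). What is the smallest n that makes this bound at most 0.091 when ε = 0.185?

Need 2·12·exp(−2nε²) ≤ 0.091, i.e. exp(−2nε²) ≤ 0.091/24.
So 2nε² ≥ ln(24/0.091) = 5.574950.
Hence n ≥ 5.574950/(2·0.185²) = 81.446.
The smallest integer n is 82.

82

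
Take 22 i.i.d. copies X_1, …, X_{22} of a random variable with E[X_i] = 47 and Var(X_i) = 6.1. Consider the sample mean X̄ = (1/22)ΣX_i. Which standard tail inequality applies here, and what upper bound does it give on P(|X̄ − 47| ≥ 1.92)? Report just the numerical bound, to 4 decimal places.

0.0752

With mean and variance of each term known, Chebyshev's inequality bounds the deviation of the sum (or sample mean).
Var(X̄) = Var(X_i)/n = 6.1/22 = 0.27727.
Chebyshev: P(|X̄ − 47| ≥ 1.92) ≤ Var(X̄)/(1.92)² = 6.1/(22·1.92²) = 0.0752.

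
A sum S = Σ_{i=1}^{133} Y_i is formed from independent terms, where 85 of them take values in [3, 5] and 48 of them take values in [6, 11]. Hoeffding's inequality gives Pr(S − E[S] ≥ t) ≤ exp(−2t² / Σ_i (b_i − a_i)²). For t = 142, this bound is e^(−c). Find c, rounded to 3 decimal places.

Σ(b_i − a_i)² = 85·2² + 48·5² = 1540.
c = 2t² / 1540 = 2·142² / 1540 = 26.1870.

26.187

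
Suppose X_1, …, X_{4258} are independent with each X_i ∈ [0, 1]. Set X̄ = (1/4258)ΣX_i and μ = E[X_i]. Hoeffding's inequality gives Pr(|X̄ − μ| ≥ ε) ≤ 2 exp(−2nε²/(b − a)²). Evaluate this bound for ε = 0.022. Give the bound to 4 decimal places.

Exponent: 2nε²/(b − a)² = 2·4258·0.022² / 1² = 4.12174.
Bound = 2·exp(−4.12174) = 0.03243.

0.0324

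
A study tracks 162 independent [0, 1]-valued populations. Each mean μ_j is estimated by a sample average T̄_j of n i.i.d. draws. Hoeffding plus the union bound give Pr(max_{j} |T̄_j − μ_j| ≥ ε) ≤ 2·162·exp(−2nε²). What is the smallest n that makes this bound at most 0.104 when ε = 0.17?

140

Need 2·162·exp(−2nε²) ≤ 0.104, i.e. exp(−2nε²) ≤ 0.104/324.
So 2nε² ≥ ln(324/0.104) = 8.044108.
Hence n ≥ 8.044108/(2·0.17²) = 139.171.
The smallest integer n is 140.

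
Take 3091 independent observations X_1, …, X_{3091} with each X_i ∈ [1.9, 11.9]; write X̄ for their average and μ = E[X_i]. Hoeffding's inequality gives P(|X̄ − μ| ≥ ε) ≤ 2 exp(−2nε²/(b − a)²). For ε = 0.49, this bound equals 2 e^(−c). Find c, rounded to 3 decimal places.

c = 2nε²/(b − a)² = 2·3091·0.49² / 10² = 14.8430.

14.843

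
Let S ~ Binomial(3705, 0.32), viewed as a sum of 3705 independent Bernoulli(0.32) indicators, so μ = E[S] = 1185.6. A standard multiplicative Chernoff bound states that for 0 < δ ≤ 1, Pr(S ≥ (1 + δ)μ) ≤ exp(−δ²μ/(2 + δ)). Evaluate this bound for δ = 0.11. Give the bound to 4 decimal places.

0.0011

Exponent = δ²μ/(2 + δ) = 0.11²·1185.6/2.11 = 6.7989.
Bound = exp(−6.7989) = 0.00111.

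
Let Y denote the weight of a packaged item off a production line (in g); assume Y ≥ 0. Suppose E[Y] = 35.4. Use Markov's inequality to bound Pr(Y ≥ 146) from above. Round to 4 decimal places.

Markov's inequality: for a non-negative random variable, Pr(Y ≥ a) ≤ E[Y]/a.
Here E[Y] = 35.4 and a = 146, so the bound is 35.4/146 = 0.2425.

0.2425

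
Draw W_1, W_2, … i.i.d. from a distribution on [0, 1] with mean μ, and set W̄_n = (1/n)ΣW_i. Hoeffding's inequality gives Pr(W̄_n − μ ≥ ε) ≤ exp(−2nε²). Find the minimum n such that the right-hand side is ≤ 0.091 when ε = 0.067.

267

Require exp(−2nε²) ≤ 0.091, i.e. 2nε² ≥ ln(1/0.091) = 2.396896.
So n ≥ 2.396896 / (2·0.067²) = 266.974.
The smallest integer n is 267.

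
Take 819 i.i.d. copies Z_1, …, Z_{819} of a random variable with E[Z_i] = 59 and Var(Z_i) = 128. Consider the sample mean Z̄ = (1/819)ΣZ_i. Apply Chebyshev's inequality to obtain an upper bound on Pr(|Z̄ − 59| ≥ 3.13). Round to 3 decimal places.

Var(Z̄) = Var(Z_i)/n = 128/819 = 0.15629.
Chebyshev: Pr(|Z̄ − 59| ≥ 3.13) ≤ Var(Z̄)/(3.13)² = 128/(819·3.13²) = 0.0160.

0.016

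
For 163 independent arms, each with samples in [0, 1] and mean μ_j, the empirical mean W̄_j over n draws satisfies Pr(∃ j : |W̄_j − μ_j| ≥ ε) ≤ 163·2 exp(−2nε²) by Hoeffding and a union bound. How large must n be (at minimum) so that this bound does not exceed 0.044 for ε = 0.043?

2410

Need 2·163·exp(−2nε²) ≤ 0.044, i.e. exp(−2nε²) ≤ 0.044/326.
So 2nε² ≥ ln(326/0.044) = 8.910463.
Hence n ≥ 8.910463/(2·0.043²) = 2409.536.
The smallest integer n is 2410.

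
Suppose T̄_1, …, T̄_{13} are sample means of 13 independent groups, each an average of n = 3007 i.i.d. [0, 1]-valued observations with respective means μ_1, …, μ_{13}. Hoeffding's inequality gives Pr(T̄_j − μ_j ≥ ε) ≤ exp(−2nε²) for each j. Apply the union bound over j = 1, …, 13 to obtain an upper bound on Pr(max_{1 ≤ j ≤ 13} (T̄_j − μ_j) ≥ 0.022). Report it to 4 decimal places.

Per-experiment Hoeffding bound: exp(−2·3007·0.022²) = exp(−2.91078) = 0.054433.
Union bound over 13 events: 13·0.054433 = 0.70764.

0.7076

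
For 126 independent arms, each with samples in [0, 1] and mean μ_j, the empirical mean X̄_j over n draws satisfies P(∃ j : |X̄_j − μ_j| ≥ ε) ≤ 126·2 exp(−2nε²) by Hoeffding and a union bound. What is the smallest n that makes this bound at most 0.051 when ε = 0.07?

868

Need 2·126·exp(−2nε²) ≤ 0.051, i.e. exp(−2nε²) ≤ 0.051/252.
So 2nε² ≥ ln(252/0.051) = 8.505359.
Hence n ≥ 8.505359/(2·0.07²) = 867.894.
The smallest integer n is 868.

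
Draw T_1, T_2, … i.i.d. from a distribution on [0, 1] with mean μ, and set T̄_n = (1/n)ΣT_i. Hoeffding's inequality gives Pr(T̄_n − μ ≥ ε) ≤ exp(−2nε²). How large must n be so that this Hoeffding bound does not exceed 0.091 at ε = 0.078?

Require exp(−2nε²) ≤ 0.091, i.e. 2nε² ≥ ln(1/0.091) = 2.396896.
So n ≥ 2.396896 / (2·0.078²) = 196.984.
The smallest integer n is 197.

197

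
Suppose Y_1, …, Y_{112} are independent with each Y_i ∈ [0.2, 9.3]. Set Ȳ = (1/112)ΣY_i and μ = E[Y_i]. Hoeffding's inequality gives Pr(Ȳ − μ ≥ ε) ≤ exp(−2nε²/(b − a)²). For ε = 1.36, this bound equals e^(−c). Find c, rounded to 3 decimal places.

5.003

c = 2nε²/(b − a)² = 2·112·1.36² / 9.1² = 5.0031.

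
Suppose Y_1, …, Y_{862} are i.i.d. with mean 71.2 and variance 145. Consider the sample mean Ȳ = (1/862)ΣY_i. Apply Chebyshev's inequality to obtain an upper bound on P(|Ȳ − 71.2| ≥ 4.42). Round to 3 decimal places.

Var(Ȳ) = Var(Y_i)/n = 145/862 = 0.16821.
Chebyshev: P(|Ȳ − 71.2| ≥ 4.42) ≤ Var(Ȳ)/(4.42)² = 145/(862·4.42²) = 0.0086.

0.009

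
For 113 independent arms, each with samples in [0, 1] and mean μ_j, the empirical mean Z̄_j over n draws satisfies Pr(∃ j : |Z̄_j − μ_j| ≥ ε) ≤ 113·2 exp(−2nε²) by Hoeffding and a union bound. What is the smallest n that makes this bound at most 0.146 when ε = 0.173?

123

Need 2·113·exp(−2nε²) ≤ 0.146, i.e. exp(−2nε²) ≤ 0.146/226.
So 2nε² ≥ ln(226/0.146) = 7.344684.
Hence n ≥ 7.344684/(2·0.173²) = 122.702.
The smallest integer n is 123.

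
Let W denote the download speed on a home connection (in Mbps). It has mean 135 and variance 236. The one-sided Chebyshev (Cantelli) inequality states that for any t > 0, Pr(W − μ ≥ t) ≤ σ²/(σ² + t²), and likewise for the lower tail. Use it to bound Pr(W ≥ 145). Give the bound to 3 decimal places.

Here σ² = 236 and t = 10, so σ² + t² = 336.
Cantelli's bound: 236/336 = 0.7024.

0.702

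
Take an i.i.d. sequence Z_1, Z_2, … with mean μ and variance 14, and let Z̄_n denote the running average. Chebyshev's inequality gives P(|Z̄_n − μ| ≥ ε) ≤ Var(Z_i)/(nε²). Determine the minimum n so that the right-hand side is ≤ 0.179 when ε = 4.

Require 14/(n·4²) ≤ 0.179, i.e. n ≥ 14/(0.179·4²) = 4.888.
The smallest integer n is 5.

5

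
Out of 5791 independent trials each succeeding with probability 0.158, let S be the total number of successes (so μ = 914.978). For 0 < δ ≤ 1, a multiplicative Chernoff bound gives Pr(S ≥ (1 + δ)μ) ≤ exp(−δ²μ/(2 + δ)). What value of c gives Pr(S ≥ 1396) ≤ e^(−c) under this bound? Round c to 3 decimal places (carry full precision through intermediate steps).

100.123

Write 1396 = (1 + δ)μ, so δ = 1396/914.978 − 1 = 0.5257197…
Then the exponent is δ²μ/(2 + δ) = (1396 − μ)² / (μ·(2 + δ)) = 100.123049.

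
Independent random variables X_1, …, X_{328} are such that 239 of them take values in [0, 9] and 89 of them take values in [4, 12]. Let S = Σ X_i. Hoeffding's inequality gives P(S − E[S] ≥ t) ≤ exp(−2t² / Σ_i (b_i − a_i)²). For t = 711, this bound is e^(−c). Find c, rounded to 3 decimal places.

Σ(b_i − a_i)² = 239·9² + 89·8² = 25055.
c = 2t² / 25055 = 2·711² / 25055 = 40.3529.

40.353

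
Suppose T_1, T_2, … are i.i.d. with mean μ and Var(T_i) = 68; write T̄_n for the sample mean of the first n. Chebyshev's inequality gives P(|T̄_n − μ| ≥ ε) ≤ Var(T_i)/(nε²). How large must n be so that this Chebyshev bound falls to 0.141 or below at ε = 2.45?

Require 68/(n·2.45²) ≤ 0.141, i.e. n ≥ 68/(0.141·2.45²) = 80.345.
The smallest integer n is 81.

81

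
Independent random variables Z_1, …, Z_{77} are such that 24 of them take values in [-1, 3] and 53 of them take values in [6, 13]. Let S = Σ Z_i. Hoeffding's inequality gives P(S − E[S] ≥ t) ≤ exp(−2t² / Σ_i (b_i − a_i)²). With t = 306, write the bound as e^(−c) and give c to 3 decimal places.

62.822

Σ(b_i − a_i)² = 24·4² + 53·7² = 2981.
c = 2t² / 2981 = 2·306² / 2981 = 62.8219.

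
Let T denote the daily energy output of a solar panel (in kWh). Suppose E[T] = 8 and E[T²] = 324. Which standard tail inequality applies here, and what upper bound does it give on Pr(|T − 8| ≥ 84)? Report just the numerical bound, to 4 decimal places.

The first two moments determine the variance, so Chebyshev's inequality is the sharpest standard bound available.
Var(T) = E[T²] − (E[T])² = 324 − 64 = 260.
Chebyshev's inequality: Pr(|T − μ| ≥ t) ≤ Var(T)/t² = 260/7056 = 0.0368.

0.0368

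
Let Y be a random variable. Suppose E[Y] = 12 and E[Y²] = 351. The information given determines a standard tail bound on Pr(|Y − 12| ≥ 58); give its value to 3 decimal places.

The first two moments determine the variance, so Chebyshev's inequality is the sharpest standard bound available.
Var(Y) = E[Y²] − (E[Y])² = 351 − 144 = 207.
Chebyshev's inequality: Pr(|Y − μ| ≥ t) ≤ Var(Y)/t² = 207/3364 = 0.0615.

0.062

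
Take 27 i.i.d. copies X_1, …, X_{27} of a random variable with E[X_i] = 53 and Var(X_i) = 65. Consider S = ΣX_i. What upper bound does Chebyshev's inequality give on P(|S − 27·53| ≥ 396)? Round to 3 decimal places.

0.011

Var(S) = n·Var(X_i) = 27·65 = 1755.
Chebyshev: P(|S − 27·53| ≥ 396) ≤ Var(S)/396² = 1755/156816 = 0.0112.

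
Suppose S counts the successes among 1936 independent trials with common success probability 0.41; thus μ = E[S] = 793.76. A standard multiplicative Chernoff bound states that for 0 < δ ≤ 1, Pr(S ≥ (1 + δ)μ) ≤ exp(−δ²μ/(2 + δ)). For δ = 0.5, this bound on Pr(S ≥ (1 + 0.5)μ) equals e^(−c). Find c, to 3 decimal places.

79.376

c = δ²μ/(2 + δ) = 0.5²·793.76/(2 + 0.5) = 79.3760.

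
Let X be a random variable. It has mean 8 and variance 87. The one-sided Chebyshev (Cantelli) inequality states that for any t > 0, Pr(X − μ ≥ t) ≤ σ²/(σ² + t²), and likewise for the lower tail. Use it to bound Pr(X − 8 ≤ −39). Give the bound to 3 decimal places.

0.054

Here σ² = 87 and t = 39, so σ² + t² = 1608.
Cantelli's bound: 87/1608 = 0.0541.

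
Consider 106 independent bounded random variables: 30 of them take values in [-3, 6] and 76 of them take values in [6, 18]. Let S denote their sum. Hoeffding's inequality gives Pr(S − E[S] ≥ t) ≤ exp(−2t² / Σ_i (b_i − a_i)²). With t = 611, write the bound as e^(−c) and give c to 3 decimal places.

55.828

Σ(b_i − a_i)² = 30·9² + 76·12² = 13374.
c = 2t² / 13374 = 2·611² / 13374 = 55.8279.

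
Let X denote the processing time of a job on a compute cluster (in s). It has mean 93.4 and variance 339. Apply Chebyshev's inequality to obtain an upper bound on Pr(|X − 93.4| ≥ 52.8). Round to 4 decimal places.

Chebyshev: Pr(|X − μ| ≥ t) ≤ Var(X)/t².
Bound = 339 / 2787.84 = 0.1216.

0.1216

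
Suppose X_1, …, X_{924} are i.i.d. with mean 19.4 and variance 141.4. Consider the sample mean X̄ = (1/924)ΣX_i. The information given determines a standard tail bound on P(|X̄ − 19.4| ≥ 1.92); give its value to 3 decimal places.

0.042

With mean and variance of each term known, Chebyshev's inequality bounds the deviation of the sum (or sample mean).
Var(X̄) = Var(X_i)/n = 141.4/924 = 0.15303.
Chebyshev: P(|X̄ − 19.4| ≥ 1.92) ≤ Var(X̄)/(1.92)² = 141.4/(924·1.92²) = 0.0415.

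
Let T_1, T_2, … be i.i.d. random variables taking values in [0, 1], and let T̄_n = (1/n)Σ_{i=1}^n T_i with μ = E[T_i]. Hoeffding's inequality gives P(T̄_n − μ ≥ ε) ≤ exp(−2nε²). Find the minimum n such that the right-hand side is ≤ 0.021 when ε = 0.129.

117

Require exp(−2nε²) ≤ 0.021, i.e. 2nε² ≥ ln(1/0.021) = 3.863233.
So n ≥ 3.863233 / (2·0.129²) = 116.076.
The smallest integer n is 117.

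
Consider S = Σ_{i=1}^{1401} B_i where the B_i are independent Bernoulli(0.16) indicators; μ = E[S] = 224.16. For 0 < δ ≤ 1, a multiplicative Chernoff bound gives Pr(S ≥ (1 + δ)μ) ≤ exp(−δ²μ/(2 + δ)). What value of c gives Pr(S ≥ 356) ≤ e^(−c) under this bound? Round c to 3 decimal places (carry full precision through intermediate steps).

29.960

Write 356 = (1 + δ)μ, so δ = 356/224.16 − 1 = 0.5881513…
Then the exponent is δ²μ/(2 + δ) = (356 − μ)² / (μ·(2 + δ)) = 29.960331.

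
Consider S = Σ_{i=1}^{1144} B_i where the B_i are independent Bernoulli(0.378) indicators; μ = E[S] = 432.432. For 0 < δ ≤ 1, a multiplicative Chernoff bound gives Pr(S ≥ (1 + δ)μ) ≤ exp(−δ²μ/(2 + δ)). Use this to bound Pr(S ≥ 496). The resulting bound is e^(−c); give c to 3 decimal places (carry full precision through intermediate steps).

Write 496 = (1 + δ)μ, so δ = 496/432.432 − 1 = 0.1470011…
Then the exponent is δ²μ/(2 + δ) = (496 − μ)² / (μ·(2 + δ)) = 4.352382.

4.352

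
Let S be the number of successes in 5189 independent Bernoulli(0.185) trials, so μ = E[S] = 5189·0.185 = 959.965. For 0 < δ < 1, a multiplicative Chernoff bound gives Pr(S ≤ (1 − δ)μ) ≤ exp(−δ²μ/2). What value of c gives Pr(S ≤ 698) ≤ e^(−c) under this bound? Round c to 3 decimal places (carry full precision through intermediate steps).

35.744

Write 698 = (1 − δ)μ, so δ = 1 − 698/959.965 = 0.2728902…
Then the exponent is δ²μ/2 = (μ − 698)²/(2μ) = 35.743835.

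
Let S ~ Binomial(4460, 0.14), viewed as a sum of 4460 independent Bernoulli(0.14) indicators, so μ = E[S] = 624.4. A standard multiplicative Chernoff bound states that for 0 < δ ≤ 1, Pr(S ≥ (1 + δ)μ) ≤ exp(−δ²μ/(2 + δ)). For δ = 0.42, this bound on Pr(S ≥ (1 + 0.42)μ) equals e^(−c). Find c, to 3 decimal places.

c = δ²μ/(2 + δ) = 0.42²·624.4/(2 + 0.42) = 45.5141.

45.514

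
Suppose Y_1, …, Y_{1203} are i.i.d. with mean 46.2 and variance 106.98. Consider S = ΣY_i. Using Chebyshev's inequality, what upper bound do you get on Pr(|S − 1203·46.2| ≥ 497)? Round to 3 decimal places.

0.521

Var(S) = n·Var(Y_i) = 1203·106.98 = 128696.94.
Chebyshev: Pr(|S − 1203·46.2| ≥ 497) ≤ Var(S)/497² = 128696.94/247009 = 0.5210.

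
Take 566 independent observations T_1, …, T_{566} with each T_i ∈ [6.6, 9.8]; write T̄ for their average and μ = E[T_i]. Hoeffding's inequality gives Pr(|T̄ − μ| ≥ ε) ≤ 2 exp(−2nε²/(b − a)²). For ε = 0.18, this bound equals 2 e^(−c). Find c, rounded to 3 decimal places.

3.582

c = 2nε²/(b − a)² = 2·566·0.18² / 3.2² = 3.5817.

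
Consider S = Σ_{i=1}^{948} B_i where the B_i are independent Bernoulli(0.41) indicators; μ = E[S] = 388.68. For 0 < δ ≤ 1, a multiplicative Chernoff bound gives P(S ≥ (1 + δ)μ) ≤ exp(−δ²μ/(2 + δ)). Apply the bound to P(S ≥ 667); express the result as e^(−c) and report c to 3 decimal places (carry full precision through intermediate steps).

73.376

Write 667 = (1 + δ)μ, so δ = 667/388.68 − 1 = 0.7160646…
Then the exponent is δ²μ/(2 + δ) = (667 − μ)² / (μ·(2 + δ)) = 73.376423.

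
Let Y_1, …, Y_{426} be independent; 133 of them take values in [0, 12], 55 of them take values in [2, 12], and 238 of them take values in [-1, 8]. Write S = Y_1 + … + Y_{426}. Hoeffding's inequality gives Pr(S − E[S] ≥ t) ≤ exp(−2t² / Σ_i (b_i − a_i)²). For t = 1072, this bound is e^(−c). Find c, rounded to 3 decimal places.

Σ(b_i − a_i)² = 133·12² + 55·10² + 238·9² = 43930.
c = 2t² / 43930 = 2·1072² / 43930 = 52.3189.

52.319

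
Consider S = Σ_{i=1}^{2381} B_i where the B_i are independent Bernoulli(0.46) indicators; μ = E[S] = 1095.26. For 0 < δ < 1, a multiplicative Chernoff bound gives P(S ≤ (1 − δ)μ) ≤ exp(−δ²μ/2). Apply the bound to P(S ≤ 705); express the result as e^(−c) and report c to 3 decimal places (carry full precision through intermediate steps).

69.528

Write 705 = (1 − δ)μ, so δ = 1 − 705/1095.26 = 0.3563172…
Then the exponent is δ²μ/2 = (μ − 705)²/(2μ) = 69.528179.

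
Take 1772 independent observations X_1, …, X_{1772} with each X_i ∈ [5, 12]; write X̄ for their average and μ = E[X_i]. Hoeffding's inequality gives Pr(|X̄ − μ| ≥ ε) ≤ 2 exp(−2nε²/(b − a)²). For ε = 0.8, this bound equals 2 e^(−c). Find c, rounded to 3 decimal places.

46.289

c = 2nε²/(b − a)² = 2·1772·0.8² / 7² = 46.2890.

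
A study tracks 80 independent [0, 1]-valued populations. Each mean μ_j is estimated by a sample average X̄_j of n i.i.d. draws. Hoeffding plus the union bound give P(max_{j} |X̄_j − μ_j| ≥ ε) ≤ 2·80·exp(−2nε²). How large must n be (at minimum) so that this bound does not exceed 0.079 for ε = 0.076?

660

Need 2·80·exp(−2nε²) ≤ 0.079, i.e. exp(−2nε²) ≤ 0.079/160.
So 2nε² ≥ ln(160/0.079) = 7.613481.
Hence n ≥ 7.613481/(2·0.076²) = 659.062.
The smallest integer n is 660.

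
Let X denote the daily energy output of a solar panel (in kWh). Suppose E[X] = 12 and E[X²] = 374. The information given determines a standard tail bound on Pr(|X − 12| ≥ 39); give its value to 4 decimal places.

0.1512

The first two moments determine the variance, so Chebyshev's inequality is the sharpest standard bound available.
Var(X) = E[X²] − (E[X])² = 374 − 144 = 230.
Chebyshev's inequality: Pr(|X − μ| ≥ t) ≤ Var(X)/t² = 230/1521 = 0.1512.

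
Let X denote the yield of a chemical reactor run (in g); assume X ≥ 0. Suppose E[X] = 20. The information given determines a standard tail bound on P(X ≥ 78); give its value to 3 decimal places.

0.256

Only the mean of a non-negative variable is known, so Markov's inequality is the applicable tail bound.
Markov's inequality: for a non-negative random variable, P(X ≥ a) ≤ E[X]/a.
Here E[X] = 20 and a = 78, so the bound is 20/78 = 0.2564.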